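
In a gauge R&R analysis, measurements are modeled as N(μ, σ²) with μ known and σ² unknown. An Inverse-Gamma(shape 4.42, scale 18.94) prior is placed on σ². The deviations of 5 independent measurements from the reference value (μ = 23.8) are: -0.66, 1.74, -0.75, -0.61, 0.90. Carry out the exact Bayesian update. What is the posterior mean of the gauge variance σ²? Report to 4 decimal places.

With known mean μ and an Inverse-Gamma(α, β) prior on σ², the Normal likelihood is conjugate: posterior is Inv-Gamma(α + n/2, β + Σ(xᵢ−μ)²/2).
Σ(xᵢ−μ)² = (-0.66)² + (1.74)² + (-0.75)² + (-0.61)² + (0.90)² = 5.2078.
Posterior: Inv-Gamma(4.42 + 5/2, 18.94 + 5.2078/2) = Inv-Gamma(6.92, 21.54390).
E[σ²|data] = β/(α−1) = 21.54390/5.92 = 3.6392.

3.6392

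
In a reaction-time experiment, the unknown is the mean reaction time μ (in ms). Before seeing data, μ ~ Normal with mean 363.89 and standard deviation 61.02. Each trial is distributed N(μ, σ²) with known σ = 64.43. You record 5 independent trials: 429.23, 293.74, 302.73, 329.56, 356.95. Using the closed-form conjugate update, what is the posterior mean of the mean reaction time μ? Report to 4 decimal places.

For Normal data with known variance σ², a Normal(μ₀, σ₀²) prior on μ is conjugate. Posterior precision = 1/σ₀² + n/σ²; posterior mean is the precision-weighted average of μ₀ and x̄.
Σxᵢ = 429.23 + 293.74 + 302.73 + 329.56 + 356.95 = 1712.21, so n·x̄ = 1712.21.
σ₀² = 61.02² = 3723.4404, σ² = 64.43² = 4151.2249; σ² + n·σ₀² = 4151.2249 + 5·3723.4404 = 22768.4269.
Posterior mean = (μ₀/σ₀² + n·x̄/σ²)/(1/σ₀² + n/σ²) = (σ²·μ₀ + σ₀²·n·x̄)/(σ² + n·σ₀²) = (4151.2249·363.89 + 3723.4404·1712.21)/22768.4269 = 7885901.116145/22768.4269 = 346.3525.

346.3525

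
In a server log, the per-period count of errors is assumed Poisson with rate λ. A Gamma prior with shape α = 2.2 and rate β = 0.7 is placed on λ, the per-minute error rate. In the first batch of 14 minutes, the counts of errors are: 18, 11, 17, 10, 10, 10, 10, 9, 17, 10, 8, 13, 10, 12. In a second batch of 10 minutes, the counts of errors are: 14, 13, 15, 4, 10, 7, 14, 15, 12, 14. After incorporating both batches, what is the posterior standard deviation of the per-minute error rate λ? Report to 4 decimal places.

0.6837

With a Gamma(shape α, rate β) prior, the Poisson likelihood is conjugate: the posterior is Gamma(α + ΣXᵢ, β + n).
Batch 1: sum of counts S = 165 over n = 14 minutes.
After batch 1: Gamma(α+S, β+n) = Gamma(2.2+165, 0.7+14) = Gamma(167.2, 14.7).
Batch 2: sum of counts S = 118 over n = 10 minutes.
After batch 2: Gamma(α+S, β+n) = Gamma(167.2+118, 14.7+10) = Gamma(285.2, 24.7).
SD = √α/β = √285.2/24.7 = 0.6837.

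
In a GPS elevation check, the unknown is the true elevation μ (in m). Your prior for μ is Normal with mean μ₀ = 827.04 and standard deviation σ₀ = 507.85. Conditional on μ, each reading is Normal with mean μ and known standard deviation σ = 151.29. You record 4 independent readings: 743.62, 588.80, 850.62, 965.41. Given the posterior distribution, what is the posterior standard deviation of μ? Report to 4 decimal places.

74.8196

For Normal data with known variance σ², a Normal(μ₀, σ₀²) prior on μ is conjugate. Posterior precision = 1/σ₀² + n/σ²; posterior mean is the precision-weighted average of μ₀ and x̄.
σ₀² = 507.85² = 257911.6225, σ² = 151.29² = 22888.6641; σ² + n·σ₀² = 22888.6641 + 4·257911.6225 = 1054535.1541.
Posterior precision = 1/σ₀² + n/σ² = 1/257911.6225 + 4/22888.6641 = (σ² + n·σ₀²)/(σ₀²σ²) = 1054535.1541/(257911.6225·22888.6641); posterior variance σₙ² = σ₀²σ²/(σ² + n·σ₀²) = 257911.6225·22888.6641/1054535.1541 = 5597.966528.
Posterior SD = √σₙ² = √(257911.6225·22888.6641/1054535.1541) = 74.8196.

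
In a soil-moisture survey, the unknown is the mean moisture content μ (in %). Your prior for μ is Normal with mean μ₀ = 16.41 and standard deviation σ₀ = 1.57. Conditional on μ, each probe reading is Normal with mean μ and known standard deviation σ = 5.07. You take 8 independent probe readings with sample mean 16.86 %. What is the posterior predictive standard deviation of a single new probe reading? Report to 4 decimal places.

5.2057

For Normal data with known variance σ², a Normal(μ₀, σ₀²) prior on μ is conjugate. Posterior precision = 1/σ₀² + n/σ²; posterior mean is the precision-weighted average of μ₀ and x̄.
σ₀² = 1.57² = 2.4649, σ² = 5.07² = 25.7049; σ² + n·σ₀² = 25.7049 + 8·2.4649 = 45.4241.
Posterior precision = 1/σ₀² + n/σ² = 1/2.4649 + 8/25.7049 = (σ² + n·σ₀²)/(σ₀²σ²) = 45.4241/(2.4649·25.7049); posterior variance σₙ² = σ₀²σ²/(σ² + n·σ₀²) = 2.4649·25.7049/45.4241 = 1.394854.
Predictive variance for one new observation = σₙ² + σ² = 2.4649·25.7049/45.4241 + 25.7049 = σ²·(σ₀² + 45.4241)/45.4241 = 25.7049·47.889/45.4241 = 27.099754; SD = √(25.7049·47.889/45.4241) = 5.2057.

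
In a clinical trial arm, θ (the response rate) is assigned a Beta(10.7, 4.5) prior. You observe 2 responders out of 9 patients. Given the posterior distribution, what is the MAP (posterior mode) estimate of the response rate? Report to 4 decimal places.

The Beta prior is conjugate to a Binomial/Bernoulli likelihood; the update adds successes to α and failures to β.
Posterior: Beta(α+k, β+n−k) = Beta(10.7+2, 4.5+7) = Beta(12.7, 11.5).
Mode of Beta(a,b) for a,b>1 is (a−1)/(a+b−2) = 11.7/22.2 = 0.5270.

0.5270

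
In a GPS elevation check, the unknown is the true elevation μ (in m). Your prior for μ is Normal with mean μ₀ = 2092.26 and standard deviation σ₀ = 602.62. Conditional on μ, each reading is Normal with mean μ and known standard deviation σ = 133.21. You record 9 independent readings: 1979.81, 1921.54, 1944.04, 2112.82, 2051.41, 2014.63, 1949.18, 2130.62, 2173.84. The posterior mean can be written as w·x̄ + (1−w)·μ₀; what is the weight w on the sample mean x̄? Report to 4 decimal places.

For Normal data with known variance σ², a Normal(μ₀, σ₀²) prior on μ is conjugate. Posterior precision = 1/σ₀² + n/σ²; posterior mean is the precision-weighted average of μ₀ and x̄.
σ₀² = 602.62² = 363150.8644, σ² = 133.21² = 17744.9041. Prior precision 1/σ₀² = 1/363150.8644; data precision n/σ² = 9/17744.9041.
w = (n/σ²)/(1/σ₀² + n/σ²) = n·σ₀²/(σ² + n·σ₀²) = 9·363150.8644/(17744.9041 + 9·363150.8644) = 3268357.7796/3286102.6837 = 0.9946.

0.9946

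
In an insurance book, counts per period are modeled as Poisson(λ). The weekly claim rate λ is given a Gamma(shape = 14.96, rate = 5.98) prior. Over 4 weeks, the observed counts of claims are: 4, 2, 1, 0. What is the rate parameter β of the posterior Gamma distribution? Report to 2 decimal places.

With a Gamma(shape α, rate β) prior, the Poisson likelihood is conjugate: the posterior is Gamma(α + ΣXᵢ, β + n).
Sum of counts S = 7 over n = 4 weeks.
Posterior: Gamma(α+S, β+n) = Gamma(14.96+7, 5.98+4) = Gamma(21.96, 9.98).
Posterior β = 9.98.

9.98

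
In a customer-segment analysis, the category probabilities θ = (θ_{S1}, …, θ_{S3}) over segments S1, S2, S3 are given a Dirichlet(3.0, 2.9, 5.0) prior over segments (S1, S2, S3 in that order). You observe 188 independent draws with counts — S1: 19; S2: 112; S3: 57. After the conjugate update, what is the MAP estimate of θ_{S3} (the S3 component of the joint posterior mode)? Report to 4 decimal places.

0.3114

The Dirichlet prior is conjugate to the Multinomial likelihood: each posterior αⱼ = prior αⱼ + observed count nⱼ.
Posterior concentration: (22.0, 114.9, 62.0), total = 198.9.
Joint mode component: (α_{S3}−1)/(Σα−K) = 61.0/195.9 = 0.3114.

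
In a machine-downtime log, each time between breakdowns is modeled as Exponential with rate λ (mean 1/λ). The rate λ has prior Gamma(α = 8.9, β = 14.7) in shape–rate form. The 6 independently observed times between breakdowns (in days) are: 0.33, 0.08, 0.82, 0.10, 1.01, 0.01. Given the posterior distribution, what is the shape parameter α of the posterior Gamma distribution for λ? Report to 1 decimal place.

14.9

With a Gamma(shape α, rate β) prior on the exponential rate λ, the posterior after n observations with total T = Σxᵢ is Gamma(α+n, β+T).
Sum of observations T = 2.35 days; n = 6.
Posterior: Gamma(8.9+6, 14.7+2.35) = Gamma(14.9, 17.05).
Posterior α = 14.9.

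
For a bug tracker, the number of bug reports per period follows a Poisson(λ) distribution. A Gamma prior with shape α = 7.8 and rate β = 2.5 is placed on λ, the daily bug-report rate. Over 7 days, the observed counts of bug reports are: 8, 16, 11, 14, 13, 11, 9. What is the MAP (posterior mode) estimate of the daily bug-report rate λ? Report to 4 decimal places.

With a Gamma(shape α, rate β) prior, the Poisson likelihood is conjugate: the posterior is Gamma(α + ΣXᵢ, β + n).
Sum of counts S = 82 over n = 7 days.
Posterior: Gamma(α+S, β+n) = Gamma(7.8+82, 2.5+7) = Gamma(89.8, 9.5).
Mode of Gamma(α,β) for α≥1 is (α−1)/β = 88.8/9.5 = 9.3474.

9.3474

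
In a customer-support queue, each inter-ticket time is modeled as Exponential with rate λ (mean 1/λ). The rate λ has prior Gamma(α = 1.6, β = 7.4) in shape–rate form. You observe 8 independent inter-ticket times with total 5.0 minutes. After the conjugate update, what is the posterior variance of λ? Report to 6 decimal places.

With a Gamma(shape α, rate β) prior on the exponential rate λ, the posterior after n observations with total T = Σxᵢ is Gamma(α+n, β+T).
Posterior: Gamma(1.6+8, 7.4+5.0) = Gamma(9.6, 12.4).
Var = α/β² = 0.062435.

0.062435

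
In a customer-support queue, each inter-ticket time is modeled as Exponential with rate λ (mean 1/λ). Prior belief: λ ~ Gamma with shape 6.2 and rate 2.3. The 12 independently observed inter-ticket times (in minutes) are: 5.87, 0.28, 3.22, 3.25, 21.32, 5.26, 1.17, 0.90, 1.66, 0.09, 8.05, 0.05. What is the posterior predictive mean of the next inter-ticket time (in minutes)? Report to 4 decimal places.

With a Gamma(shape α, rate β) prior on the exponential rate λ, the posterior after n observations with total T = Σxᵢ is Gamma(α+n, β+T).
Sum of observations T = 51.12 minutes; n = 12.
Posterior: Gamma(6.2+12, 2.3+51.12) = Gamma(18.2, 53.42).
The predictive distribution for the next observation is Lomax; its mean is β/(α−1) = 53.42/17.2 = 3.1058.

3.1058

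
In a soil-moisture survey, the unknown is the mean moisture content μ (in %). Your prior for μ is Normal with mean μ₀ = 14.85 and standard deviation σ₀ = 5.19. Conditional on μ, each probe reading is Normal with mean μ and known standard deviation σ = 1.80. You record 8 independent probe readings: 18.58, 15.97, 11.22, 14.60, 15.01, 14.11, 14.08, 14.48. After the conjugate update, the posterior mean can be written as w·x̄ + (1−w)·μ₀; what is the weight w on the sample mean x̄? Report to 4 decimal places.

0.9852

For Normal data with known variance σ², a Normal(μ₀, σ₀²) prior on μ is conjugate. Posterior precision = 1/σ₀² + n/σ²; posterior mean is the precision-weighted average of μ₀ and x̄.
σ₀² = 5.19² = 26.9361, σ² = 1.80² = 3.24. Prior precision 1/σ₀² = 1/26.9361; data precision n/σ² = 8/3.24.
w = (n/σ²)/(1/σ₀² + n/σ²) = n·σ₀²/(σ² + n·σ₀²) = 8·26.9361/(3.24 + 8·26.9361) = 215.4888/218.7288 = 0.9852.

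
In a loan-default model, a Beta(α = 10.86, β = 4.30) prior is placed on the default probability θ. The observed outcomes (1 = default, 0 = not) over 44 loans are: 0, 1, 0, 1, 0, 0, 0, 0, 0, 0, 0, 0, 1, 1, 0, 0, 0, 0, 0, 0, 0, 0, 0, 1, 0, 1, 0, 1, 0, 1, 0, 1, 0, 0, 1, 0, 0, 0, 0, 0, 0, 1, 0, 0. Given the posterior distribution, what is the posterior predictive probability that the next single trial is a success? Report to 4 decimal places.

0.3695

The Beta prior is conjugate to a Binomial/Bernoulli likelihood; the update adds successes to α and failures to β.
Posterior: Beta(α+k, β+n−k) = Beta(10.86+11, 4.30+33) = Beta(21.86, 37.30).
For a single future Bernoulli trial, P(success | data) = α/(α+β) = 0.3695.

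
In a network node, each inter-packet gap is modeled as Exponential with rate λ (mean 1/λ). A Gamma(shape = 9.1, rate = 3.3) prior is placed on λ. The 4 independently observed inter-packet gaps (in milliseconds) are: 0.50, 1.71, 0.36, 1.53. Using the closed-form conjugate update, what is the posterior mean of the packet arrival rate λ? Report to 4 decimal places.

1.7703

With a Gamma(shape α, rate β) prior on the exponential rate λ, the posterior after n observations with total T = Σxᵢ is Gamma(α+n, β+T).
Sum of observations T = 4.10 milliseconds; n = 4.
Posterior: Gamma(9.1+4, 3.3+4.10) = Gamma(13.1, 7.40).
Posterior mean of λ = α/β = 13.1/7.40 = 1.7703.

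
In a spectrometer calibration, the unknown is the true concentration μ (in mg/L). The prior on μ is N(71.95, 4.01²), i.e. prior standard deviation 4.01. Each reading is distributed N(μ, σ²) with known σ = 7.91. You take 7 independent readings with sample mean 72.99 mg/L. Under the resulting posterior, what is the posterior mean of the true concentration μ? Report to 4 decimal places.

72.6184

For Normal data with known variance σ², a Normal(μ₀, σ₀²) prior on μ is conjugate. Posterior precision = 1/σ₀² + n/σ²; posterior mean is the precision-weighted average of μ₀ and x̄.
n·x̄ = 7·72.99 = 510.93.
σ₀² = 4.01² = 16.0801, σ² = 7.91² = 62.5681; σ² + n·σ₀² = 62.5681 + 7·16.0801 = 175.1288.
Posterior mean = (μ₀/σ₀² + n·x̄/σ²)/(1/σ₀² + n/σ²) = (σ²·μ₀ + σ₀²·n·x̄)/(σ² + n·σ₀²) = (62.5681·71.95 + 16.0801·510.93)/175.1288 = 12717.580288/175.1288 = 72.6184.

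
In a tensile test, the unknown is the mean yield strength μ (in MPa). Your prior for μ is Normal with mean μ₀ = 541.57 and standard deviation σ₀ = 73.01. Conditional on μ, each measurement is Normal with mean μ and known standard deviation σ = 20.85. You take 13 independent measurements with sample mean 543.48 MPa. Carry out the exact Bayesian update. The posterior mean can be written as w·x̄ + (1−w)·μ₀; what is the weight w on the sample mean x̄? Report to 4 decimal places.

0.9938

For Normal data with known variance σ², a Normal(μ₀, σ₀²) prior on μ is conjugate. Posterior precision = 1/σ₀² + n/σ²; posterior mean is the precision-weighted average of μ₀ and x̄.
σ₀² = 73.01² = 5330.4601, σ² = 20.85² = 434.7225. Prior precision 1/σ₀² = 1/5330.4601; data precision n/σ² = 13/434.7225.
w = (n/σ²)/(1/σ₀² + n/σ²) = n·σ₀²/(σ² + n·σ₀²) = 13·5330.4601/(434.7225 + 13·5330.4601) = 69295.9813/69730.7038 = 0.9938.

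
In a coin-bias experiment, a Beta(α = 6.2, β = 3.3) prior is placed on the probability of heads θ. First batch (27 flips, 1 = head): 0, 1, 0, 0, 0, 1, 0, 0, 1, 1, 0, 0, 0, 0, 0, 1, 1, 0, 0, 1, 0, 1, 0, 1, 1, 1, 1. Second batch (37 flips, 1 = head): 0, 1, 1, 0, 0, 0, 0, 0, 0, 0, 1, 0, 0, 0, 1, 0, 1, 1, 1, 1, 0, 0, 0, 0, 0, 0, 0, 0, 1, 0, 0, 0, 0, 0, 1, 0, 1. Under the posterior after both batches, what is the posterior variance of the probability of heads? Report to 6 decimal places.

0.003214

The Beta prior is conjugate to a Binomial/Bernoulli likelihood; the update adds successes to α and failures to β.
After batch 1: Beta(6.2+12, 3.3+15) = Beta(18.2, 18.3).
After batch 2: Beta(18.2+11, 18.3+26) = Beta(29.2, 44.3).
Var = αβ/((α+β)²(α+β+1)) = 29.2·44.3/(73.5²·74.5) = 0.003214.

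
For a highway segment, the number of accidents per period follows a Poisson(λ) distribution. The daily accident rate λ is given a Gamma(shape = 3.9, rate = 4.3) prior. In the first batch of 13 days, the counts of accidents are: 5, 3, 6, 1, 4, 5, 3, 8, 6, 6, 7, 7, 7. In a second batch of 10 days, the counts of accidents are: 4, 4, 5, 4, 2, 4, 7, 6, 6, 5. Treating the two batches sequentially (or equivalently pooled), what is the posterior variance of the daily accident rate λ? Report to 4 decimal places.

With a Gamma(shape α, rate β) prior, the Poisson likelihood is conjugate: the posterior is Gamma(α + ΣXᵢ, β + n).
Batch 1: sum of counts S = 68 over n = 13 days.
After batch 1: Gamma(α+S, β+n) = Gamma(3.9+68, 4.3+13) = Gamma(71.9, 17.3).
Batch 2: sum of counts S = 47 over n = 10 days.
After batch 2: Gamma(α+S, β+n) = Gamma(71.9+47, 17.3+10) = Gamma(118.9, 27.3).
Var = α/β² = 118.9/27.3² = 0.1595.

0.1595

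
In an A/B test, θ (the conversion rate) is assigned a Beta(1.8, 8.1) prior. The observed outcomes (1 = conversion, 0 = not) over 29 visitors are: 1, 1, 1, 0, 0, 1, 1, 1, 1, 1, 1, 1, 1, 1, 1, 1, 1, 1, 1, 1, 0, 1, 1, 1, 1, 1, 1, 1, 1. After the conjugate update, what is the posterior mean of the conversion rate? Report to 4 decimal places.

The Beta prior is conjugate to a Binomial/Bernoulli likelihood; the update adds successes to α and failures to β.
Posterior: Beta(α+k, β+n−k) = Beta(1.8+26, 8.1+3) = Beta(27.8, 11.1).
Posterior mean = α/(α+β) = 27.8/38.9 = 0.7147.

0.7147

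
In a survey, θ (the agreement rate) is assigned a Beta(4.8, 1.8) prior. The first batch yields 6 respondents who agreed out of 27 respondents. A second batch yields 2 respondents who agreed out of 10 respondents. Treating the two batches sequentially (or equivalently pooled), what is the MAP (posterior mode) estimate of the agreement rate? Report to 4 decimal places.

0.2837

The Beta prior is conjugate to a Binomial/Bernoulli likelihood; the update adds successes to α and failures to β.
After batch 1: Beta(4.8+6, 1.8+21) = Beta(10.8, 22.8).
After batch 2: Beta(10.8+2, 22.8+8) = Beta(12.8, 30.8).
Mode of Beta(a,b) for a,b>1 is (a−1)/(a+b−2) = 11.8/41.6 = 0.2837.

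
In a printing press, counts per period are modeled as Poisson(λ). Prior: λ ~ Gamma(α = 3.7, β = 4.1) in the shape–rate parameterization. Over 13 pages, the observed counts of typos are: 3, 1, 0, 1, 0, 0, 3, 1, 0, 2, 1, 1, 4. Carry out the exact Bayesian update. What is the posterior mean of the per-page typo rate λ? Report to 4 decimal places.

1.2105

With a Gamma(shape α, rate β) prior, the Poisson likelihood is conjugate: the posterior is Gamma(α + ΣXᵢ, β + n).
Sum of counts S = 17 over n = 13 pages.
Posterior: Gamma(α+S, β+n) = Gamma(3.7+17, 4.1+13) = Gamma(20.7, 17.1).
Posterior mean = α/β = 20.7/17.1 = 1.2105.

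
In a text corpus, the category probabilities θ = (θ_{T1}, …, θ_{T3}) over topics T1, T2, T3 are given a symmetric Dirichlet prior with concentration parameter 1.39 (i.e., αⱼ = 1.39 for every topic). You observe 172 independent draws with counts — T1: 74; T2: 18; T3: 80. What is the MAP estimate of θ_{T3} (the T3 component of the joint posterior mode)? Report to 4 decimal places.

The Dirichlet prior is conjugate to the Multinomial likelihood: each posterior αⱼ = prior αⱼ + observed count nⱼ.
Posterior concentration: (75.39, 19.39, 81.39), total = 176.17.
Joint mode component: (α_{T3}−1)/(Σα−K) = 80.39/173.17 = 0.4642.

0.4642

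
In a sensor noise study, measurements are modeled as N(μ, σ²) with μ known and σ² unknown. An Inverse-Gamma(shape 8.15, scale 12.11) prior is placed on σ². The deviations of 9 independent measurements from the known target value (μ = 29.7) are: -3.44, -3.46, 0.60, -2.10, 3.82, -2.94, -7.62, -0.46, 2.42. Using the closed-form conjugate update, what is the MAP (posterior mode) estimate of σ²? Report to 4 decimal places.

With known mean μ and an Inverse-Gamma(α, β) prior on σ², the Normal likelihood is conjugate: posterior is Inv-Gamma(α + n/2, β + Σ(xᵢ−μ)²/2).
Σ(xᵢ−μ)² = (-3.44)² + (-3.46)² + (0.60)² + (-2.10)² + (3.82)² + (-2.94)² + (-7.62)² + (-0.46)² + (2.42)² = 115.9436.
Posterior: Inv-Gamma(8.15 + 9/2, 12.11 + 115.9436/2) = Inv-Gamma(12.65, 70.08180).
Mode = β/(α+1) = 70.08180/13.65 = 5.1342.

5.1342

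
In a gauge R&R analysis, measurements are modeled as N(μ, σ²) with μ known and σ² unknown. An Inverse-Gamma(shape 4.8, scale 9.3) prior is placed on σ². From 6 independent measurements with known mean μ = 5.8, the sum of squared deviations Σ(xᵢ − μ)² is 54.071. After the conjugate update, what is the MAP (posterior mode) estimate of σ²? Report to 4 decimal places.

4.1290

With known mean μ and an Inverse-Gamma(α, β) prior on σ², the Normal likelihood is conjugate: posterior is Inv-Gamma(α + n/2, β + Σ(xᵢ−μ)²/2).
Posterior: Inv-Gamma(4.8 + 6/2, 9.3 + 54.071/2) = Inv-Gamma(7.80, 36.3355).
Mode = β/(α+1) = 36.3355/8.80 = 4.1290.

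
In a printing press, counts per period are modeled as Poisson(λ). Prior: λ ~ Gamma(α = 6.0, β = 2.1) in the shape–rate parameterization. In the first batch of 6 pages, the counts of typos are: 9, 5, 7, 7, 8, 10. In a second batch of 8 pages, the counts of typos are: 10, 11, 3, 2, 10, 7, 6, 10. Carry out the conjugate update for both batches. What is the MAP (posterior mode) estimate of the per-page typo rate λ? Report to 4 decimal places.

6.8323

With a Gamma(shape α, rate β) prior, the Poisson likelihood is conjugate: the posterior is Gamma(α + ΣXᵢ, β + n).
Batch 1: sum of counts S = 46 over n = 6 pages.
After batch 1: Gamma(α+S, β+n) = Gamma(6.0+46, 2.1+6) = Gamma(52.0, 8.1).
Batch 2: sum of counts S = 59 over n = 8 pages.
After batch 2: Gamma(α+S, β+n) = Gamma(52.0+59, 8.1+8) = Gamma(111.0, 16.1).
Mode of Gamma(α,β) for α≥1 is (α−1)/β = 110.0/16.1 = 6.8323.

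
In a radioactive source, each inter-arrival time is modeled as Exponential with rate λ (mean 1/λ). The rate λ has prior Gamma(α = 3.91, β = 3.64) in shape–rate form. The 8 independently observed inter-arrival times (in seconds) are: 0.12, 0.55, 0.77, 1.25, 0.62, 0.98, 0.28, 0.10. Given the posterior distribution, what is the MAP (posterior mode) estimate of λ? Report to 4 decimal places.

With a Gamma(shape α, rate β) prior on the exponential rate λ, the posterior after n observations with total T = Σxᵢ is Gamma(α+n, β+T).
Sum of observations T = 4.67 seconds; n = 8.
Posterior: Gamma(3.91+8, 3.64+4.67) = Gamma(11.91, 8.31).
Mode = (α−1)/β = 1.3129.

1.3129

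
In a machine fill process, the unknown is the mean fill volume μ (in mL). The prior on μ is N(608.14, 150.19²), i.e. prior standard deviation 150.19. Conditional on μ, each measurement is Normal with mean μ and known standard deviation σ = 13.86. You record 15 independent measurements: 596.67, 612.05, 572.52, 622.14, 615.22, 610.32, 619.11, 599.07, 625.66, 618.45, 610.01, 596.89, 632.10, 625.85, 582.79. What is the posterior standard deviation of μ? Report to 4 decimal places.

For Normal data with known variance σ², a Normal(μ₀, σ₀²) prior on μ is conjugate. Posterior precision = 1/σ₀² + n/σ²; posterior mean is the precision-weighted average of μ₀ and x̄.
σ₀² = 150.19² = 22557.0361, σ² = 13.86² = 192.0996; σ² + n·σ₀² = 192.0996 + 15·22557.0361 = 338547.6411.
Posterior precision = 1/σ₀² + n/σ² = 1/22557.0361 + 15/192.0996 = (σ² + n·σ₀²)/(σ₀²σ²) = 338547.6411/(22557.0361·192.0996); posterior variance σₙ² = σ₀²σ²/(σ² + n·σ₀²) = 22557.0361·192.0996/338547.6411 = 12.799373.
Posterior SD = √σₙ² = √(22557.0361·192.0996/338547.6411) = 3.5776.

3.5776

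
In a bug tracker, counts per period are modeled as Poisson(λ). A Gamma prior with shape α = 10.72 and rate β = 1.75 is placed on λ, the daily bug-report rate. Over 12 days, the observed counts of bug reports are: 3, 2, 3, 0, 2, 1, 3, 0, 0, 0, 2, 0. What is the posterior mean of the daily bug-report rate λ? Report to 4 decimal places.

1.9433

With a Gamma(shape α, rate β) prior, the Poisson likelihood is conjugate: the posterior is Gamma(α + ΣXᵢ, β + n).
Sum of counts S = 16 over n = 12 days.
Posterior: Gamma(α+S, β+n) = Gamma(10.72+16, 1.75+12) = Gamma(26.72, 13.75).
Posterior mean = α/β = 26.72/13.75 = 1.9433.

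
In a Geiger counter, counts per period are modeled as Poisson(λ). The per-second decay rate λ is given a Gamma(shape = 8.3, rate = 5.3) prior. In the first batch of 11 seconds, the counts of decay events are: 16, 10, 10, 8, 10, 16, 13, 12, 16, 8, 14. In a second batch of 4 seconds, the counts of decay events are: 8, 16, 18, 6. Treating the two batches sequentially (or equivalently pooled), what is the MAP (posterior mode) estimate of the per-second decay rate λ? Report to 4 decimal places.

With a Gamma(shape α, rate β) prior, the Poisson likelihood is conjugate: the posterior is Gamma(α + ΣXᵢ, β + n).
Batch 1: sum of counts S = 133 over n = 11 seconds.
After batch 1: Gamma(α+S, β+n) = Gamma(8.3+133, 5.3+11) = Gamma(141.3, 16.3).
Batch 2: sum of counts S = 48 over n = 4 seconds.
After batch 2: Gamma(α+S, β+n) = Gamma(141.3+48, 16.3+4) = Gamma(189.3, 20.3).
Mode of Gamma(α,β) for α≥1 is (α−1)/β = 188.3/20.3 = 9.2759.

9.2759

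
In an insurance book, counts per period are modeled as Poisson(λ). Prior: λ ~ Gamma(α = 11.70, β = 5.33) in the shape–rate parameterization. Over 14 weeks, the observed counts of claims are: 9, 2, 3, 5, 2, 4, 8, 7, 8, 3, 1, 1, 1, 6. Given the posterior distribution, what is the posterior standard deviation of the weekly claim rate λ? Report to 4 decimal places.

With a Gamma(shape α, rate β) prior, the Poisson likelihood is conjugate: the posterior is Gamma(α + ΣXᵢ, β + n).
Sum of counts S = 60 over n = 14 weeks.
Posterior: Gamma(α+S, β+n) = Gamma(11.70+60, 5.33+14) = Gamma(71.70, 19.33).
SD = √α/β = √71.70/19.33 = 0.4381.

0.4381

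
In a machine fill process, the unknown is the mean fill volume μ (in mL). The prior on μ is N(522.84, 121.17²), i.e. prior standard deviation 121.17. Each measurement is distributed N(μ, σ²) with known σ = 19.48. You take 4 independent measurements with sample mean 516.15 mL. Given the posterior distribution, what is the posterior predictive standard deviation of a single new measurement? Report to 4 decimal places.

For Normal data with known variance σ², a Normal(μ₀, σ₀²) prior on μ is conjugate. Posterior precision = 1/σ₀² + n/σ²; posterior mean is the precision-weighted average of μ₀ and x̄.
σ₀² = 121.17² = 14682.1689, σ² = 19.48² = 379.4704; σ² + n·σ₀² = 379.4704 + 4·14682.1689 = 59108.146.
Posterior precision = 1/σ₀² + n/σ² = 1/14682.1689 + 4/379.4704 = (σ² + n·σ₀²)/(σ₀²σ²) = 59108.146/(14682.1689·379.4704); posterior variance σₙ² = σ₀²σ²/(σ² + n·σ₀²) = 14682.1689·379.4704/59108.146 = 94.258556.
Predictive variance for one new observation = σₙ² + σ² = 14682.1689·379.4704/59108.146 + 379.4704 = σ²·(σ₀² + 59108.146)/59108.146 = 379.4704·73790.3149/59108.146 = 473.728956; SD = √(379.4704·73790.3149/59108.146) = 21.7653.

21.7653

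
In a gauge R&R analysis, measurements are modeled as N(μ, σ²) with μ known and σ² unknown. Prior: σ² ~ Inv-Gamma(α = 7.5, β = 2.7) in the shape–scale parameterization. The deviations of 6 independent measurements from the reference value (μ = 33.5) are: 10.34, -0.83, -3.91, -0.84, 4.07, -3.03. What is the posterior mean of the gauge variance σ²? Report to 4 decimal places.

8.1444

With known mean μ and an Inverse-Gamma(α, β) prior on σ², the Normal likelihood is conjugate: posterior is Inv-Gamma(α + n/2, β + Σ(xᵢ−μ)²/2).
Σ(xᵢ−μ)² = (10.34)² + (-0.83)² + (-3.91)² + (-0.84)² + (4.07)² + (-3.03)² = 149.3440.
Posterior: Inv-Gamma(7.5 + 6/2, 2.7 + 149.3440/2) = Inv-Gamma(10.50, 77.37200).
E[σ²|data] = β/(α−1) = 77.37200/9.50 = 8.1444.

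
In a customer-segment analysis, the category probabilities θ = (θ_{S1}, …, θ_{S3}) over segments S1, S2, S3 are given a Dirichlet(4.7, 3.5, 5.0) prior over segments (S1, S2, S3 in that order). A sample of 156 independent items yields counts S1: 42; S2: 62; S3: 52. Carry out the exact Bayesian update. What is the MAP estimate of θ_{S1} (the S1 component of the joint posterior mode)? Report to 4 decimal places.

0.2750

The Dirichlet prior is conjugate to the Multinomial likelihood: each posterior αⱼ = prior αⱼ + observed count nⱼ.
Posterior concentration: (46.7, 65.5, 57.0), total = 169.2.
Joint mode component: (α_{S1}−1)/(Σα−K) = 45.7/166.2 = 0.2750.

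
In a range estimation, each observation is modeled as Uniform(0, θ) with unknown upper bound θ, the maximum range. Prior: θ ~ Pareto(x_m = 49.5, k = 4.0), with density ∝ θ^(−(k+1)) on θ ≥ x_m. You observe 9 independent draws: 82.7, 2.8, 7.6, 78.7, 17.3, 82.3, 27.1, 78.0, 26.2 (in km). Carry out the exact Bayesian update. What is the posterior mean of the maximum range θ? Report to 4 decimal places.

A Pareto(scale x_m, shape k) prior on the upper bound θ of Uniform(0, θ) is conjugate: posterior is Pareto(max(x_m, max xᵢ), k + n).
Sample maximum = 82.7; prior scale x_m = 49.5 → posterior scale = max = 82.7.
Posterior shape = 4.0 + 9 = 13.0.
E[θ|data] = k·x_m/(k−1) = 13.0·82.7/12.0 = 89.5917.

89.5917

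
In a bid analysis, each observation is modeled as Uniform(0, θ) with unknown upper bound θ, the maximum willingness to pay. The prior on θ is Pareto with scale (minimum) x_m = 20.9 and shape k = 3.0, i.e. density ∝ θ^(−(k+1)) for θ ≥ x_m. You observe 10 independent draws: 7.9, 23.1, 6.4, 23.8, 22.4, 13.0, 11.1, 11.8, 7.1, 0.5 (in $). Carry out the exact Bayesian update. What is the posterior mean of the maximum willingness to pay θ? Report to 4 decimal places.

A Pareto(scale x_m, shape k) prior on the upper bound θ of Uniform(0, θ) is conjugate: posterior is Pareto(max(x_m, max xᵢ), k + n).
Sample maximum = 23.8; prior scale x_m = 20.9 → posterior scale = max = 23.8.
Posterior shape = 3.0 + 10 = 13.0.
E[θ|data] = k·x_m/(k−1) = 13.0·23.8/12.0 = 25.7833.

25.7833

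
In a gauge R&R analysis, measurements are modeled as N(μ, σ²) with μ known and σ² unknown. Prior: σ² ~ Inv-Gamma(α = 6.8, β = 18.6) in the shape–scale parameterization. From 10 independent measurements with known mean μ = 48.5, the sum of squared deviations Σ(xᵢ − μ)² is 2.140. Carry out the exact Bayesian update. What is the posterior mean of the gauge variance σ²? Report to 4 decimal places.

With known mean μ and an Inverse-Gamma(α, β) prior on σ², the Normal likelihood is conjugate: posterior is Inv-Gamma(α + n/2, β + Σ(xᵢ−μ)²/2).
Posterior: Inv-Gamma(6.8 + 10/2, 18.6 + 2.140/2) = Inv-Gamma(11.80, 19.6700).
E[σ²|data] = β/(α−1) = 19.6700/10.80 = 1.8213.

1.8213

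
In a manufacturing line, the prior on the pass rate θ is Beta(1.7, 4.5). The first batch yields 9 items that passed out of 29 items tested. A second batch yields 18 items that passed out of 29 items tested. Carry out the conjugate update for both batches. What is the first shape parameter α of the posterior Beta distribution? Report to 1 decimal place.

28.7

The Beta prior is conjugate to a Binomial/Bernoulli likelihood; the update adds successes to α and failures to β.
After batch 1: Beta(1.7+9, 4.5+20) = Beta(10.7, 24.5).
After batch 2: Beta(10.7+18, 24.5+11) = Beta(28.7, 35.5).
Posterior α = 28.7.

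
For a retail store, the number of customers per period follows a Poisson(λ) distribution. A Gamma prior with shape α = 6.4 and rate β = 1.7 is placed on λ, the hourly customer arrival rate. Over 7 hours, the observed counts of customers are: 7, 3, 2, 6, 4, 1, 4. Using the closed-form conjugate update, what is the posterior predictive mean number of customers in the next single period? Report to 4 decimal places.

With a Gamma(shape α, rate β) prior, the Poisson likelihood is conjugate: the posterior is Gamma(α + ΣXᵢ, β + n).
Sum of counts S = 27 over n = 7 hours.
Posterior: Gamma(α+S, β+n) = Gamma(6.4+27, 1.7+7) = Gamma(33.4, 8.7).
The predictive distribution for one future period is NegBinom with mean α/β = 3.8391.

3.8391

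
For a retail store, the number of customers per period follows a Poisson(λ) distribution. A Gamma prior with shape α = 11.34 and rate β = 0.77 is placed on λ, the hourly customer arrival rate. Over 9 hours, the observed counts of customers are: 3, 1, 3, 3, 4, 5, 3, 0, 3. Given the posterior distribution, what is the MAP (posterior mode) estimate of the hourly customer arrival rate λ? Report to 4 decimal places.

3.6172

With a Gamma(shape α, rate β) prior, the Poisson likelihood is conjugate: the posterior is Gamma(α + ΣXᵢ, β + n).
Sum of counts S = 25 over n = 9 hours.
Posterior: Gamma(α+S, β+n) = Gamma(11.34+25, 0.77+9) = Gamma(36.34, 9.77).
Mode of Gamma(α,β) for α≥1 is (α−1)/β = 35.34/9.77 = 3.6172.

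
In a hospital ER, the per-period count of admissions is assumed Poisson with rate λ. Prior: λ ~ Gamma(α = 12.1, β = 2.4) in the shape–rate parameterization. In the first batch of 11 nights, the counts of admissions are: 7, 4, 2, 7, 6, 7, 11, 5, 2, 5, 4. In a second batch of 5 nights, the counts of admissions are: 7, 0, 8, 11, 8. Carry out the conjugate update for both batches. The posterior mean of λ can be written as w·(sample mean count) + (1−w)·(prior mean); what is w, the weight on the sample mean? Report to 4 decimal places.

With a Gamma(shape α, rate β) prior, the Poisson likelihood is conjugate: the posterior is Gamma(α + ΣXᵢ, β + n).
Total number of nights: n = 11 + 5 = 16.
Posterior mean = (α₀+S)/(β₀+n) = [n/(β₀+n)]·(S/n) + [β₀/(β₀+n)]·(α₀/β₀), so only n and β₀ enter the weight.
Weight on data w = n/(β₀+n) = 16/(2.4+16) = 16/18.4 = 0.8696.

0.8696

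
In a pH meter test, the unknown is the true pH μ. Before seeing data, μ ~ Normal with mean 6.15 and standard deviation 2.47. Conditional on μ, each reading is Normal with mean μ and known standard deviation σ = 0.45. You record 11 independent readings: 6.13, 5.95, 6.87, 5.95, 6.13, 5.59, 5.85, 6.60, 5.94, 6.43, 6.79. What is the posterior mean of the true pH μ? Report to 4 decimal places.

6.2026

For Normal data with known variance σ², a Normal(μ₀, σ₀²) prior on μ is conjugate. Posterior precision = 1/σ₀² + n/σ²; posterior mean is the precision-weighted average of μ₀ and x̄.
Σxᵢ = 6.13 + 5.95 + 6.87 + 5.95 + 6.13 + 5.59 + 5.85 + 6.60 + 5.94 + 6.43 + 6.79 = 68.23, so n·x̄ = 68.23.
σ₀² = 2.47² = 6.1009, σ² = 0.45² = 0.2025; σ² + n·σ₀² = 0.2025 + 11·6.1009 = 67.3124.
Posterior mean = (μ₀/σ₀² + n·x̄/σ²)/(1/σ₀² + n/σ²) = (σ²·μ₀ + σ₀²·n·x̄)/(σ² + n·σ₀²) = (0.2025·6.15 + 6.1009·68.23)/67.3124 = 417.509782/67.3124 = 6.2026.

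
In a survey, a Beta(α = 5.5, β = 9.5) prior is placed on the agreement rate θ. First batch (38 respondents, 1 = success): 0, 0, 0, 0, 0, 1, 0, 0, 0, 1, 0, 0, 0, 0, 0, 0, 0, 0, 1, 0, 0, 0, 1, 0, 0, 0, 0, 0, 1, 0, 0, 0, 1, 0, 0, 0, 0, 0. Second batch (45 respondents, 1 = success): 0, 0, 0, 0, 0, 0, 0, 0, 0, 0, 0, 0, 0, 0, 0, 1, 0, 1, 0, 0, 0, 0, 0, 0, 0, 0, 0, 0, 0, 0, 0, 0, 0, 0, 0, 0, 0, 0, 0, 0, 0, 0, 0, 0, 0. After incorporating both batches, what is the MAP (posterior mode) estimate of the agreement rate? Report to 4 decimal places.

The Beta prior is conjugate to a Binomial/Bernoulli likelihood; the update adds successes to α and failures to β.
After batch 1: Beta(5.5+6, 9.5+32) = Beta(11.5, 41.5).
After batch 2: Beta(11.5+2, 41.5+43) = Beta(13.5, 84.5).
Mode of Beta(a,b) for a,b>1 is (a−1)/(a+b−2) = 12.5/96.0 = 0.1302.

0.1302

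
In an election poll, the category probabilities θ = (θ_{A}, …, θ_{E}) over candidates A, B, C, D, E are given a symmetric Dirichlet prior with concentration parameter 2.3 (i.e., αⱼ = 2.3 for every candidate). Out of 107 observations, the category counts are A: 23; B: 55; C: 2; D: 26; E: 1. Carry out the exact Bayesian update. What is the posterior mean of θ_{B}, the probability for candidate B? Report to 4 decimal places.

0.4835

The Dirichlet prior is conjugate to the Multinomial likelihood: each posterior αⱼ = prior αⱼ + observed count nⱼ.
Posterior concentration: (25.3, 57.3, 4.3, 28.3, 3.3), total = 118.5.
E[θ_{B}|data] = α_{B}/Σα = 57.3/118.5 = 0.4835.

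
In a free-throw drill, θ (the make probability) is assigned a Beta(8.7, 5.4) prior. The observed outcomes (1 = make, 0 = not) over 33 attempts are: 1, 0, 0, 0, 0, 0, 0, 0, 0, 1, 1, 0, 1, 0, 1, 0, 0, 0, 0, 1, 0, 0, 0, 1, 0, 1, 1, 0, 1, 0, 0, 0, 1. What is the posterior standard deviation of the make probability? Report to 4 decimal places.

0.0711

The Beta prior is conjugate to a Binomial/Bernoulli likelihood; the update adds successes to α and failures to β.
Posterior: Beta(α+k, β+n−k) = Beta(8.7+11, 5.4+22) = Beta(19.7, 27.4).
Var = αβ/((α+β)²(α+β+1)) = 19.7·27.4/(47.1²·48.1) = 0.00505859; SD = √0.00505859 = 0.0711.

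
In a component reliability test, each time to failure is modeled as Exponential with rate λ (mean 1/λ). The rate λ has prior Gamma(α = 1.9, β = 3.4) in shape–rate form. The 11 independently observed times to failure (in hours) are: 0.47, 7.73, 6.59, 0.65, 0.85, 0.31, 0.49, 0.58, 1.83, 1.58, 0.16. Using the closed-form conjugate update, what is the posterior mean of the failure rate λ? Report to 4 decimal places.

0.5235

With a Gamma(shape α, rate β) prior on the exponential rate λ, the posterior after n observations with total T = Σxᵢ is Gamma(α+n, β+T).
Sum of observations T = 21.24 hours; n = 11.
Posterior: Gamma(1.9+11, 3.4+21.24) = Gamma(12.9, 24.64).
Posterior mean of λ = α/β = 12.9/24.64 = 0.5235.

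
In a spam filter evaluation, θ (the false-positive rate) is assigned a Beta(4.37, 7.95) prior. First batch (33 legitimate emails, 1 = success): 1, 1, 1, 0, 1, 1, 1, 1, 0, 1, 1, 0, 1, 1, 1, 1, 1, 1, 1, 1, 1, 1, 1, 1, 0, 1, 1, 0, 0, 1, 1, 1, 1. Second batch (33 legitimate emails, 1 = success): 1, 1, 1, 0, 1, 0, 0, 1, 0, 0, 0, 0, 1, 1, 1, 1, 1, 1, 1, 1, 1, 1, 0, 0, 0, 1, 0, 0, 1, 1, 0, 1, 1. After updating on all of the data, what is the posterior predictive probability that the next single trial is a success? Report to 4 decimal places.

The Beta prior is conjugate to a Binomial/Bernoulli likelihood; the update adds successes to α and failures to β.
After batch 1: Beta(4.37+27, 7.95+6) = Beta(31.37, 13.95).
After batch 2: Beta(31.37+20, 13.95+13) = Beta(51.37, 26.95).
For a single future Bernoulli trial, P(success | data) = α/(α+β) = 0.6559.

0.6559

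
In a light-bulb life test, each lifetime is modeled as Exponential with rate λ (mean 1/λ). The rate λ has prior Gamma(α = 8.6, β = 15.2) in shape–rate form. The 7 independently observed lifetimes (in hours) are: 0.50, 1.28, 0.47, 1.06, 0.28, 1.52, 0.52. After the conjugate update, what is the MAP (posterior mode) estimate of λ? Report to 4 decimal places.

0.7009

With a Gamma(shape α, rate β) prior on the exponential rate λ, the posterior after n observations with total T = Σxᵢ is Gamma(α+n, β+T).
Sum of observations T = 5.63 hours; n = 7.
Posterior: Gamma(8.6+7, 15.2+5.63) = Gamma(15.6, 20.83).
Mode = (α−1)/β = 0.7009.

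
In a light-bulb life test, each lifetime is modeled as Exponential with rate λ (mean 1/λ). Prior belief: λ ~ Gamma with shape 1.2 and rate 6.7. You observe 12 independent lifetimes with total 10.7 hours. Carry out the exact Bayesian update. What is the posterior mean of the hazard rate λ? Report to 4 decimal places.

0.7586

With a Gamma(shape α, rate β) prior on the exponential rate λ, the posterior after n observations with total T = Σxᵢ is Gamma(α+n, β+T).
Posterior: Gamma(1.2+12, 6.7+10.7) = Gamma(13.2, 17.4).
Posterior mean of λ = α/β = 13.2/17.4 = 0.7586.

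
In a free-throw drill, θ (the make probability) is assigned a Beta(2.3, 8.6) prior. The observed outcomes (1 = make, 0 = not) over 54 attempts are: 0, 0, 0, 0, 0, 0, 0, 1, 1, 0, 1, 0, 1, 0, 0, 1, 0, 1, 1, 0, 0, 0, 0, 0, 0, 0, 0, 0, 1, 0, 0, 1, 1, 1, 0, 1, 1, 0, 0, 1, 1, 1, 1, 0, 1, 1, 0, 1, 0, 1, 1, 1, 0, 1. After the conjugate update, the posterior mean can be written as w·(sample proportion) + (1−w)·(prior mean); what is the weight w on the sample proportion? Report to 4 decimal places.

0.8320

The Beta prior is conjugate to a Binomial/Bernoulli likelihood; the update adds successes to α and failures to β.
Posterior mean = (α₀+k)/(α₀+β₀+n) = [n/(α₀+β₀+n)]·(k/n) + [(α₀+β₀)/(α₀+β₀+n)]·α₀/(α₀+β₀), so only n and the prior enter the weight.
The weight on the data is w = n/(α₀+β₀+n) = 54/(2.3+8.6+54) = 54/64.9 = 0.8320.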